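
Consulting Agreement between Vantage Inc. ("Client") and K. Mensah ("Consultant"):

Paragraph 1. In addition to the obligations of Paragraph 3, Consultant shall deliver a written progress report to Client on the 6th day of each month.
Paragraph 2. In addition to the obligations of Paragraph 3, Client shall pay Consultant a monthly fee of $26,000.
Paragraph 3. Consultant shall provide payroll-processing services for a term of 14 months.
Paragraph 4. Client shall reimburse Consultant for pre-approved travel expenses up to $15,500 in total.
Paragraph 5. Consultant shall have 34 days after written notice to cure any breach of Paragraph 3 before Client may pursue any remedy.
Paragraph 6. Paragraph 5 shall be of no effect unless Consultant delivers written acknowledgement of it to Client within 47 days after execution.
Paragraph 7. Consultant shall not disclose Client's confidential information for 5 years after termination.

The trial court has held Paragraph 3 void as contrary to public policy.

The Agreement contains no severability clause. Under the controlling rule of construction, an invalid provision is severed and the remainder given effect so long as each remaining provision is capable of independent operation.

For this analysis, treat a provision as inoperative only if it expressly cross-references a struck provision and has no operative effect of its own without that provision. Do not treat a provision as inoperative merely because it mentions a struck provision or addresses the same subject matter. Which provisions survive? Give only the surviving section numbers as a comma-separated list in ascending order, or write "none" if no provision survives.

Paragraph 3 is struck. Paragraph 5 merely fixes the cure period for breach of Paragraph 3; with Paragraph 3 gone it has nothing to operate on and falls away. The only function of Paragraph 6 is the acknowledgement condition for Paragraph 5, so it cannot stand once Paragraph 5 is removed. Although Paragraph 2 refers to Paragraph 3, its operative terms do not depend on Paragraph 3, so it remains in effect. Paragraph 1 mentions Paragraph 3 but its own obligation stands independently of Paragraph 3, so Paragraph 1 is not affected. With no severability clause, the stated default rule severs what cannot stand and enforces each remaining provision that can operate on its own. Paragraph 1, Paragraph 2, Paragraph 4, and Paragraph 7 remain in effect.

1, 2, 4, 7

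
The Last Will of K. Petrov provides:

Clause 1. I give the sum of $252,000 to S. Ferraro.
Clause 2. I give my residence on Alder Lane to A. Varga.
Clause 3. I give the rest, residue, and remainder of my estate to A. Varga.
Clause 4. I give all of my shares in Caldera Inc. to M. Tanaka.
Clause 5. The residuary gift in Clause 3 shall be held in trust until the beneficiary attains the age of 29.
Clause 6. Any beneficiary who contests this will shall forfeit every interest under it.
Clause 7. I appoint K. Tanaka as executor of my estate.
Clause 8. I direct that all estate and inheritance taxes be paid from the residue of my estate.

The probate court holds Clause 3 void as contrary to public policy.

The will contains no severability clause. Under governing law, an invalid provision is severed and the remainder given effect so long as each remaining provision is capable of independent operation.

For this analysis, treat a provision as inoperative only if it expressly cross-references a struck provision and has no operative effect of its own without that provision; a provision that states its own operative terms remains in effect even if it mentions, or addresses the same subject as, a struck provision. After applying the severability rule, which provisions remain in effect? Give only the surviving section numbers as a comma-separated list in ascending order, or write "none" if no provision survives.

Clause 3 is struck. Clause 5 merely fixes the trust for Clause 3; with Clause 3 gone it has nothing to operate on and falls away. Under the stated default rule, only provisions that cannot operate independently fall away; the rest are enforced. Clause 1, Clause 2, Clause 4, Clause 6, Clause 7, and Clause 8 remain in effect.

1, 2, 4, 6, 7, 8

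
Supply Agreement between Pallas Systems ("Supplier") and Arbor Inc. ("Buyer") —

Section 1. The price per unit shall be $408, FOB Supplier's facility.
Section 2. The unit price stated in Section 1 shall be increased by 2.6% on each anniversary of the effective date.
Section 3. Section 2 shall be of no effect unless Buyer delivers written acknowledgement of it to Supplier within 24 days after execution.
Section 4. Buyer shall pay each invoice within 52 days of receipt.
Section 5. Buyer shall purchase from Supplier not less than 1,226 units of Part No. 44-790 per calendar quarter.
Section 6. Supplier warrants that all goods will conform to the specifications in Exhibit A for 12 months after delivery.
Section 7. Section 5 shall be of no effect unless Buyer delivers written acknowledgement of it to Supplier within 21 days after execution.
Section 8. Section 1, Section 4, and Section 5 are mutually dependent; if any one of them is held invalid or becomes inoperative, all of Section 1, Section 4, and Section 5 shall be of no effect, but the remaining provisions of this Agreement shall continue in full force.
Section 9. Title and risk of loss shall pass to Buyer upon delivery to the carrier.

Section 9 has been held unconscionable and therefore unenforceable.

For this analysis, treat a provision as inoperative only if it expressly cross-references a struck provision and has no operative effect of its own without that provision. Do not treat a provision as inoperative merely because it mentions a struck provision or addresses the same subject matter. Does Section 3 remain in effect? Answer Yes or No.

Yes

Section 9 is struck. Nothing else in the Agreement is defined by reference to Section 9. Section 8 ties Section 1, Section 4, and Section 5 together, but none of those is affected here; the remaining provisions continue in force under Section 8. The provisions still in force are Section 1, Section 2, Section 3, Section 4, Section 5, Section 6, Section 7, and Section 8. Section 3 is among the surviving provisions, so the answer is yes.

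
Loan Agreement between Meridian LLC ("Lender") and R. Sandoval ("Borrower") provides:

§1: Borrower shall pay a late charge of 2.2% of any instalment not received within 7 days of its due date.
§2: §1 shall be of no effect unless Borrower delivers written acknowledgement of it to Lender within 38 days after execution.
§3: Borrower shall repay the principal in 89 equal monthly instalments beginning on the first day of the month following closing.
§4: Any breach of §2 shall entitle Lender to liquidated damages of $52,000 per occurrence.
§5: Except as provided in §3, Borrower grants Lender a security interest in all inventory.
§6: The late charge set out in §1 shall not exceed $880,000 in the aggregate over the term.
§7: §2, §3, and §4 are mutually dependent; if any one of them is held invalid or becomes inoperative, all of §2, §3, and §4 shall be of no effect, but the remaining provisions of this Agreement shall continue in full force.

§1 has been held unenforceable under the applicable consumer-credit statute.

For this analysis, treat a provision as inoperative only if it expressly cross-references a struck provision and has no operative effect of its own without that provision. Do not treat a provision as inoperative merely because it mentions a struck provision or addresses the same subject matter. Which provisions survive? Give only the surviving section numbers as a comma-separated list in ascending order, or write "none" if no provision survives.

§1 is struck. §2 operates only by reference to §1, so it falls with §1. §6 does nothing except set the aggregate cap on the late charge by reference to §1; with §1 gone it has no independent effect and is inoperative. §4 has no operative effect of its own apart from §2 and is therefore inoperative. Although §5 refers to §3, its operative terms do not depend on §3, so it remains in effect. §7 declares §2, §3, and §4 mutually dependent; since one of them has fallen, all of them are of no effect. That brings down §3 as well. The remainder continues in force under §7. That leaves §5 and §7 in effect.

5, 7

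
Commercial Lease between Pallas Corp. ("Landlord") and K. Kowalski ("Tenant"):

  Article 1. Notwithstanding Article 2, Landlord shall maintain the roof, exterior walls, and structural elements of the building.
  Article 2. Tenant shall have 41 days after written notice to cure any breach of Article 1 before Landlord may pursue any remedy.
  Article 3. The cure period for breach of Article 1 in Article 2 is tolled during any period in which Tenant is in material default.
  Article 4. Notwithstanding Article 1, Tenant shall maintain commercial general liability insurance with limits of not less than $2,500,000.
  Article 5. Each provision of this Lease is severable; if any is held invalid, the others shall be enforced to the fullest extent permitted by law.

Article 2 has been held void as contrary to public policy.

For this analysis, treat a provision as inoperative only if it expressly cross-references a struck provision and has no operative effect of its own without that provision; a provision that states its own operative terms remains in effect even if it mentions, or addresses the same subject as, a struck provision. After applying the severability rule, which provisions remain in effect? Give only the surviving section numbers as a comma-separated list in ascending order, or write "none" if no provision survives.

1, 4, 5

Article 2 is struck. The whole of Article 3 is the tolling of the cure period for breach of Article 1, defined by reference to Article 2, so Article 3 cannot stand once Article 2 is removed. Article 1 mentions Article 2 but its own obligation stands independently of Article 2, so Article 1 is not affected. Article 5 is a severability clause and preserves every provision that can still be given independent effect. The provisions still in force are Article 1, Article 4, and Article 5.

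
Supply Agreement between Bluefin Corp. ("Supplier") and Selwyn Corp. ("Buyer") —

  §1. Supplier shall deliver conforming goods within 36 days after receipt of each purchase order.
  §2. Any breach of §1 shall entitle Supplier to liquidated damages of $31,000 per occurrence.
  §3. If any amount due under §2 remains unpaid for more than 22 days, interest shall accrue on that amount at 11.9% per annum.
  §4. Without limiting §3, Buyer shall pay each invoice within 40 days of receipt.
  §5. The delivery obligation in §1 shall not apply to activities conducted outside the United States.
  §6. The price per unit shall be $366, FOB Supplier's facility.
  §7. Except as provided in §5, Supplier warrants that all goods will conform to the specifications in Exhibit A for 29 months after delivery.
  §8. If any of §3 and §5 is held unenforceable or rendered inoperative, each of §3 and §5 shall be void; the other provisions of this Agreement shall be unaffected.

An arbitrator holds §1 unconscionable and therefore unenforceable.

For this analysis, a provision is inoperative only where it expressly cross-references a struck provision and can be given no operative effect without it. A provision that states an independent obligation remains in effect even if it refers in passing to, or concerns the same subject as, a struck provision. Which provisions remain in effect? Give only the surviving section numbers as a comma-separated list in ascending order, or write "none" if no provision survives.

§1 is struck. The whole of §2 is the liquidated-damages amount, defined by reference to §1, so §2 cannot stand once §1 is removed. §5 has no operative effect of its own apart from §1 and is therefore inoperative. §3 has no operative effect of its own apart from §2 and is therefore inoperative. §4 mentions §3 but its own obligation stands independently of §3, so §4 is not affected. §7 mentions §5 but its own obligation stands independently of §5, so §7 is not affected. §8 declares §3 and §5 mutually dependent; since one of them has fallen, all of them are of no effect. The remainder continues in force under §8. The provisions still in force are §4, §6, §7, and §8.

4, 6, 7, 8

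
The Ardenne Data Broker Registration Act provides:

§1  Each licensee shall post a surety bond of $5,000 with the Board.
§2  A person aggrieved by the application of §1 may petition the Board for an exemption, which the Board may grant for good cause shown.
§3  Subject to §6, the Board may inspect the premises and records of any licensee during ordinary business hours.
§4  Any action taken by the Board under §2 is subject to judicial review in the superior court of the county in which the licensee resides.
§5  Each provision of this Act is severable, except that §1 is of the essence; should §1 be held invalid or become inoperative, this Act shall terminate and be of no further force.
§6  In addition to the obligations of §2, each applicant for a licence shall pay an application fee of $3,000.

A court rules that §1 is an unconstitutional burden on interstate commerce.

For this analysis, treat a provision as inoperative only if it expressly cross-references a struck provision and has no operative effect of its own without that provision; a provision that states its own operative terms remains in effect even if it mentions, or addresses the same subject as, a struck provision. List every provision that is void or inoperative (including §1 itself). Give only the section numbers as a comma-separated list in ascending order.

1, 2, 3, 4, 5, 6

§1 is struck. §2 merely fixes the exemption procedure for §1; with §1 gone it has nothing to operate on and falls away. §4 has no operative effect of its own apart from §2 and is therefore inoperative. §5 makes §1 an essential term, and §1 is the provision held invalid; under §5, the entire Act is therefore void. No provision of the Act survives.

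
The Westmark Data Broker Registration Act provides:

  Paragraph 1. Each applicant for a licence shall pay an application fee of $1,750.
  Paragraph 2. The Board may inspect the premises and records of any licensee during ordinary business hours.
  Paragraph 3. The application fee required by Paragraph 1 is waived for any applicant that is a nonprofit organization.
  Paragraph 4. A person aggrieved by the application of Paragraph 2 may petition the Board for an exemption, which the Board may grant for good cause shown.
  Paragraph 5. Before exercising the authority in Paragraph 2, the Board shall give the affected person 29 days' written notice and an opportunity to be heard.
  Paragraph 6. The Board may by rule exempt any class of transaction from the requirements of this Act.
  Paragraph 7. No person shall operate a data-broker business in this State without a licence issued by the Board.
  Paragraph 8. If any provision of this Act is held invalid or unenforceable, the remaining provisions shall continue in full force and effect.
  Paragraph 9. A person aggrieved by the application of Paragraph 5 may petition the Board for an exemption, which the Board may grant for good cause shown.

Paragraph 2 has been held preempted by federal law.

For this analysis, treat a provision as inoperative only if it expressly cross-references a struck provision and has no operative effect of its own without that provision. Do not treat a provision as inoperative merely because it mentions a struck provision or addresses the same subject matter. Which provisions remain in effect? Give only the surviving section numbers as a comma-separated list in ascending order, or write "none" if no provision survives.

1, 3, 6, 7, 8

Paragraph 2 is struck. Paragraph 4 has no operative effect of its own apart from Paragraph 2 and is therefore inoperative. Paragraph 5 operates only by reference to Paragraph 2, so it falls with Paragraph 2. Paragraph 9 merely fixes the exemption procedure for Paragraph 5; with Paragraph 5 gone it has nothing to operate on and falls away. Under the severability clause in Paragraph 8, the remaining provisions continue in force. Paragraph 1, Paragraph 3, Paragraph 6, Paragraph 7, and Paragraph 8 remain in effect.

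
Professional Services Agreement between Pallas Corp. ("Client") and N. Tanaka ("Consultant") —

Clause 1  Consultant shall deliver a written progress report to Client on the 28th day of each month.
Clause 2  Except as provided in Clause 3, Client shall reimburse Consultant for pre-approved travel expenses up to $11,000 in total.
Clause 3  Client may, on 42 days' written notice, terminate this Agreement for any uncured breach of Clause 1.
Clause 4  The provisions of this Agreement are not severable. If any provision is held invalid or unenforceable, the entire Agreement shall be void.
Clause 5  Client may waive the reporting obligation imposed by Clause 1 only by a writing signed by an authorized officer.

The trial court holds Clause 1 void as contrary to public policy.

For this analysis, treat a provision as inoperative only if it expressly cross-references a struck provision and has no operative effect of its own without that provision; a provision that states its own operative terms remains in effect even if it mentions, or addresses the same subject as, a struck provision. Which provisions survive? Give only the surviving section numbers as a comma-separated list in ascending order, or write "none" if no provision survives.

Clause 1 is struck. Clause 3 has no operative effect of its own apart from Clause 1 and is therefore inoperative. Clause 5 operates only by reference to Clause 1, so it falls with Clause 1. Clause 4 provides that the Agreement is not severable, so the invalidity of any one provision voids the entire Agreement. No provision of the Agreement survives.

none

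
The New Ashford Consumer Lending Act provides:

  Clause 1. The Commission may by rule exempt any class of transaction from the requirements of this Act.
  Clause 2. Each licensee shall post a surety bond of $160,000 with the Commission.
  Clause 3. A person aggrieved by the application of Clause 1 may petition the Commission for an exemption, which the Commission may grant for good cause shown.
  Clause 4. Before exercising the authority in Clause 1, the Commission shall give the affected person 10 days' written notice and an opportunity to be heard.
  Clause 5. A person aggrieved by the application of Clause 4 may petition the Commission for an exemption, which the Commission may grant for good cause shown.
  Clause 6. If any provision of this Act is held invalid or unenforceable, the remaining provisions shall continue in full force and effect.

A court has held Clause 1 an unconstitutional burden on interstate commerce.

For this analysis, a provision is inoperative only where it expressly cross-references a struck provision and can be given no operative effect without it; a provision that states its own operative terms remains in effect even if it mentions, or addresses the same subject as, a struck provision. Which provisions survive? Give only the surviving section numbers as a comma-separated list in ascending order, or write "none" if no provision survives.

Clause 1 is struck. Clause 3 has no operative effect of its own apart from Clause 1 and is therefore inoperative. Clause 4 operates only by reference to Clause 1, so it falls with Clause 1. The only function of Clause 5 is the exemption procedure for Clause 4, so it cannot stand once Clause 4 is removed. Under the severability clause in Clause 6, the remaining provisions continue in force. The provisions still in force are Clause 2 and Clause 6.

2, 6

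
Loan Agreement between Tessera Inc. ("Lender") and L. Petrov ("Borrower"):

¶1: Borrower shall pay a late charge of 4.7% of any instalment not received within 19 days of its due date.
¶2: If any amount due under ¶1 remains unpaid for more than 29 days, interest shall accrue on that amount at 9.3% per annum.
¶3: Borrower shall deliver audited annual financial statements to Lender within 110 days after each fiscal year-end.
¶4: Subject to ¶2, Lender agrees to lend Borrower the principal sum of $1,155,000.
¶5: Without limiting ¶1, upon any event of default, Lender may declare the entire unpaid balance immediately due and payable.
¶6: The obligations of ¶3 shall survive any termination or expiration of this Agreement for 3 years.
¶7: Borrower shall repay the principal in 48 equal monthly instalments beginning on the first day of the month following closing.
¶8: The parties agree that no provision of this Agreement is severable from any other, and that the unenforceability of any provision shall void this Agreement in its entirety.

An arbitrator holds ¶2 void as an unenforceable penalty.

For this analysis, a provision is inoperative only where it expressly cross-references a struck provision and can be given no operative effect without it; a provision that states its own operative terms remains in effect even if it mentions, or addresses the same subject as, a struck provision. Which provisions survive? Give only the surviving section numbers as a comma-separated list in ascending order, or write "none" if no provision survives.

none

¶2 is struck. Nothing else in the Agreement is defined by reference to ¶2. ¶8 provides that the Agreement is not severable, so the invalidity of any one provision voids the entire Agreement. No provision of the Agreement survives.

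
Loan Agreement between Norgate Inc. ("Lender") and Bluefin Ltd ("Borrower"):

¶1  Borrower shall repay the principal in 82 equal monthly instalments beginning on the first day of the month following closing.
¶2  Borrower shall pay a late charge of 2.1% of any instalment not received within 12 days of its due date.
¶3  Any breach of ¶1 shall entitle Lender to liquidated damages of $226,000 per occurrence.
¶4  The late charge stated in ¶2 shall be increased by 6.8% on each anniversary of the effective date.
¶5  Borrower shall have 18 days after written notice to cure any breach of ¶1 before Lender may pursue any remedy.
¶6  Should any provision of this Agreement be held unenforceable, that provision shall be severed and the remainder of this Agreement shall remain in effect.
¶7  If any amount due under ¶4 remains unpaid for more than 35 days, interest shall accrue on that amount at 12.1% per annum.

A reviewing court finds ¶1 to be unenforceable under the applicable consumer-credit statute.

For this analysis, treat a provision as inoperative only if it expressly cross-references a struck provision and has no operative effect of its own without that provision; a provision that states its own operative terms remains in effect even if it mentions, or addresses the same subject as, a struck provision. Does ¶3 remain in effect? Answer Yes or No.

No

¶1 is struck. ¶3 does nothing except set the liquidated-damages amount by reference to ¶1; with ¶1 gone it has no independent effect and is inoperative. ¶5 has no operative effect of its own apart from ¶1 and is therefore inoperative. Under the severability clause in ¶6, the remaining provisions continue in force. The provisions still in force are ¶2, ¶4, ¶6, and ¶7. ¶3 is among the inoperative provisions, so the answer is no.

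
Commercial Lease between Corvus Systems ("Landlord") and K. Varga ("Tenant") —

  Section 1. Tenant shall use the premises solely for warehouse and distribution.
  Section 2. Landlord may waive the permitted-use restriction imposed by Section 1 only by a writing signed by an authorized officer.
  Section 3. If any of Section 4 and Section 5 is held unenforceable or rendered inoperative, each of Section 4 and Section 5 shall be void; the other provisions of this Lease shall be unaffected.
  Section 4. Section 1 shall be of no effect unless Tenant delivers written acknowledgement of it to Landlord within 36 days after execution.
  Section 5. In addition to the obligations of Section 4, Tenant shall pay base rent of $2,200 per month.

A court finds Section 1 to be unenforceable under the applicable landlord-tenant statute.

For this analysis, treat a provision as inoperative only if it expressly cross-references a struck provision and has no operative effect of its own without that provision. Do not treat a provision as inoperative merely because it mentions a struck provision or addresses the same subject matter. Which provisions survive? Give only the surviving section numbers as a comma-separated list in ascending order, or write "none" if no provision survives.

Section 1 is struck. Section 2 operates only by reference to Section 1, so it falls with Section 1. Section 4 merely fixes the acknowledgement condition for Section 1; with Section 1 gone it has nothing to operate on and falls away. Section 3 declares Section 4 and Section 5 mutually dependent; since one of them has fallen, all of them are of no effect. That brings down Section 5 as well. The remainder continues in force under Section 3. Only Section 3 remains in effect.

3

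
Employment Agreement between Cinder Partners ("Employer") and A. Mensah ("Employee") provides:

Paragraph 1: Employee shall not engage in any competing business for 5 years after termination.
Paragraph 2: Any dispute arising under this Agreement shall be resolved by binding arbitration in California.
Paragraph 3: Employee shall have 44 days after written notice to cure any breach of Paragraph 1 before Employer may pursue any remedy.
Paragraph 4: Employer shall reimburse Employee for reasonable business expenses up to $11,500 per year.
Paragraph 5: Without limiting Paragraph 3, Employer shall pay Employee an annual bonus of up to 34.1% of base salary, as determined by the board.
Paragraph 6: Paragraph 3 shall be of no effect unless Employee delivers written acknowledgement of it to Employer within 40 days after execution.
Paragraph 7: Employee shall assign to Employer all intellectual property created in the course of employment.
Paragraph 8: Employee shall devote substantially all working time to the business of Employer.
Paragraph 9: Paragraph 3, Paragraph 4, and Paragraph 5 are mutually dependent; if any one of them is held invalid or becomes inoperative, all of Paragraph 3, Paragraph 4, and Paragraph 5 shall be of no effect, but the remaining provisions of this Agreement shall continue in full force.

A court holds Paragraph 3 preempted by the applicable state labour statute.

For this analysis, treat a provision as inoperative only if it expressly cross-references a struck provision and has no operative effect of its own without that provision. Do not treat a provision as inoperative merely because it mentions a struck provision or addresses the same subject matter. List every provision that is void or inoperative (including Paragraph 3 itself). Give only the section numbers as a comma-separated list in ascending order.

3, 4, 5, 6

Paragraph 3 is struck. Paragraph 6 has no operative effect of its own apart from Paragraph 3 and is therefore inoperative. Paragraph 9 declares Paragraph 3, Paragraph 4, and Paragraph 5 mutually dependent; since one of them has fallen, all of them are of no effect. That brings down Paragraph 4 and Paragraph 5 as well. The remainder continues in force under Paragraph 9. The provisions still in force are Paragraph 1, Paragraph 2, Paragraph 7, Paragraph 8, and Paragraph 9.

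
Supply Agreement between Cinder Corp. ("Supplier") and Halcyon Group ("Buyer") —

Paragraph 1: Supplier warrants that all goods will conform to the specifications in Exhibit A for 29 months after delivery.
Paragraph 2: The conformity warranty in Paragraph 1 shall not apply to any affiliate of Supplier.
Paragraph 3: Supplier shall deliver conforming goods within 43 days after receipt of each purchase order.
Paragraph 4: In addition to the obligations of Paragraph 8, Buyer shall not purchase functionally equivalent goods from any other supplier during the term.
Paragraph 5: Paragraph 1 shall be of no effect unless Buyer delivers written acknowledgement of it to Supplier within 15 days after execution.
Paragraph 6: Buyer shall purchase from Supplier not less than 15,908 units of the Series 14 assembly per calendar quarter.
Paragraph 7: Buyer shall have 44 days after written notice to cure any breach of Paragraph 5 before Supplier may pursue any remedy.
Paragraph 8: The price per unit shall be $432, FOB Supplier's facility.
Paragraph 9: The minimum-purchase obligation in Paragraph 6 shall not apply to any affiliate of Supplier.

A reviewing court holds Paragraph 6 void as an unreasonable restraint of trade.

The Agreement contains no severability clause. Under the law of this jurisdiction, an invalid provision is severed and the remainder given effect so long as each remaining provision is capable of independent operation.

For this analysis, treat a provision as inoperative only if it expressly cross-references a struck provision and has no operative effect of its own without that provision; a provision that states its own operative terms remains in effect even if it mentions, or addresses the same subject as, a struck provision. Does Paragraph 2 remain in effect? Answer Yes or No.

Yes

Paragraph 6 is struck. The whole of Paragraph 9 is the carve-out from the minimum-purchase obligation, defined by reference to Paragraph 6, so Paragraph 9 cannot stand once Paragraph 6 is removed. With no severability clause, the stated default rule severs what cannot stand and enforces each remaining provision that can operate on its own. The provisions still in force are Paragraph 1, Paragraph 2, Paragraph 3, Paragraph 4, Paragraph 5, Paragraph 7, and Paragraph 8. Paragraph 2 is among the surviving provisions, so the answer is yes.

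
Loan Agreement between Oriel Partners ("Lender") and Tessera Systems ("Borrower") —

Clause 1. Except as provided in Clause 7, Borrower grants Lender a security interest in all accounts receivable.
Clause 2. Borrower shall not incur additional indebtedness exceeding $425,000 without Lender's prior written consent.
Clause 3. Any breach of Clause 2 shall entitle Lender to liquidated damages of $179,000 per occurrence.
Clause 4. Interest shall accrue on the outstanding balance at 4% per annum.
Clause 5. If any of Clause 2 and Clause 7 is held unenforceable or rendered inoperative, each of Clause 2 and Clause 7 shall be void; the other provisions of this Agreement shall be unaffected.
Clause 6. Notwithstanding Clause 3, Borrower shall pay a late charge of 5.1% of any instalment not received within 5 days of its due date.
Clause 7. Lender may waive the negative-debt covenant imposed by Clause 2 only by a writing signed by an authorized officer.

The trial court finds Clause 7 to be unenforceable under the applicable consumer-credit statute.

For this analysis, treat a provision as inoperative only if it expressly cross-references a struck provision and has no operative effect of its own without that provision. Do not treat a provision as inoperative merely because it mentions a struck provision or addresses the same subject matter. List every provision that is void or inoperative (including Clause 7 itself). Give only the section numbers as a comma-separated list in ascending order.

Clause 7 is struck. Although Clause 6 refers to Clause 3, its operative terms do not depend on Clause 3, so it remains in effect. Clause 1 mentions Clause 7 but its own obligation stands independently of Clause 7, so Clause 1 is not affected. Nothing else in the Agreement is defined by reference to Clause 7. Clause 5 declares Clause 2 and Clause 7 mutually dependent; since one of them has fallen, all of them are of no effect. That brings down Clause 2 as well. Clause 3 in turn depends solely on a provision now struck and likewise falls. The remainder continues in force under Clause 5. Clause 1, Clause 4, Clause 5, and Clause 6 remain in effect.

2, 3, 7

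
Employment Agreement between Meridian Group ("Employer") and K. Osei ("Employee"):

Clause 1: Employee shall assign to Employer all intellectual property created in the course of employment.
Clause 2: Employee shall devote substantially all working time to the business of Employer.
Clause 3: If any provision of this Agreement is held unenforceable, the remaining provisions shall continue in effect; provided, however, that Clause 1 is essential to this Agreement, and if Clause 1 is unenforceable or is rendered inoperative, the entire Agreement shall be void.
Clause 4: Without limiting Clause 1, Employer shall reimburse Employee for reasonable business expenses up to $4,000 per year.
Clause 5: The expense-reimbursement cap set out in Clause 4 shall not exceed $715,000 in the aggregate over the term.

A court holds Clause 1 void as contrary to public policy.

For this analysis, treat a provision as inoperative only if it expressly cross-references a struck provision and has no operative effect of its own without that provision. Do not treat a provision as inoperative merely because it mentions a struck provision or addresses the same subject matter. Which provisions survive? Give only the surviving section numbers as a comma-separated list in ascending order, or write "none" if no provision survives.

none

Clause 1 is struck. Nothing else in the Agreement is defined by reference to Clause 1. Clause 3 makes Clause 1 an essential term, and Clause 1 is the provision held invalid; under Clause 3, the entire Agreement is therefore void. No provision of the Agreement survives.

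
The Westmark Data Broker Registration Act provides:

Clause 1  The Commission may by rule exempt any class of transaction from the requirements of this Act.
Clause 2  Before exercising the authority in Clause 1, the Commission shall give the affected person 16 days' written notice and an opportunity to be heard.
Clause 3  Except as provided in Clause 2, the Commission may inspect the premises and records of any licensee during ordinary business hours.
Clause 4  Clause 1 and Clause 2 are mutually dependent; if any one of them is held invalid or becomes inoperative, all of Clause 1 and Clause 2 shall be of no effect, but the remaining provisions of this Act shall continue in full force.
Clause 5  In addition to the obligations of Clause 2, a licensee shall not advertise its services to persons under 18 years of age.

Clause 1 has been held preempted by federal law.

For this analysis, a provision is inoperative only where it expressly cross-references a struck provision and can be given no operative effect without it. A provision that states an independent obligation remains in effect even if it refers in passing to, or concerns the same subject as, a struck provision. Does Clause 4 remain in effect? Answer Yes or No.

Yes

Clause 1 is struck. Clause 2 has no operative effect of its own apart from Clause 1 and is therefore inoperative. Although Clause 5 refers to Clause 2, its operative terms do not depend on Clause 2, so it remains in effect. Clause 3 mentions Clause 2 but its own obligation stands independently of Clause 2, so Clause 3 is not affected. Clause 4 declares Clause 1 and Clause 2 mutually dependent; since one of them has fallen, all of them are of no effect. The remainder continues in force under Clause 4. The provisions still in force are Clause 3, Clause 4, and Clause 5. Clause 4 is among the surviving provisions, so the answer is yes.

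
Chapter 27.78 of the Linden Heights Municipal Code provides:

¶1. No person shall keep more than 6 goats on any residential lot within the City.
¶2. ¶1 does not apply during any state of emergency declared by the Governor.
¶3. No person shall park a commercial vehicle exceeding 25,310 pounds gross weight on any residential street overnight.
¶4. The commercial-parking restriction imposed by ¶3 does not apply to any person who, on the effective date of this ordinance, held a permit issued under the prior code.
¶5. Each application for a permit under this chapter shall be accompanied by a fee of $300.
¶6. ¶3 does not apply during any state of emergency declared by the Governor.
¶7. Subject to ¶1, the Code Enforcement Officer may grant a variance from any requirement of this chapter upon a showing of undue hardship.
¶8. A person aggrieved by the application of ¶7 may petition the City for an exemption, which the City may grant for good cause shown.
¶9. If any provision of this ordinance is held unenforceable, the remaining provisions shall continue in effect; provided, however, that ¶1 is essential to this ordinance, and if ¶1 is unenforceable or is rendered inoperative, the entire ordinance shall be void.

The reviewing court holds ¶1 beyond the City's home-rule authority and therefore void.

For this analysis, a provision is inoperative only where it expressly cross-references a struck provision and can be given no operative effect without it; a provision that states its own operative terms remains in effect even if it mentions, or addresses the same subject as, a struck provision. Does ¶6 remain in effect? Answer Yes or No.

¶1 is struck. ¶2 has no operative effect of its own apart from ¶1 and is therefore inoperative. ¶9 makes ¶1 an essential term, and ¶1 is the provision held invalid; under ¶9, the entire ordinance is therefore void. No provision of the ordinance survives. ¶6 is among the inoperative provisions, so the answer is no.

No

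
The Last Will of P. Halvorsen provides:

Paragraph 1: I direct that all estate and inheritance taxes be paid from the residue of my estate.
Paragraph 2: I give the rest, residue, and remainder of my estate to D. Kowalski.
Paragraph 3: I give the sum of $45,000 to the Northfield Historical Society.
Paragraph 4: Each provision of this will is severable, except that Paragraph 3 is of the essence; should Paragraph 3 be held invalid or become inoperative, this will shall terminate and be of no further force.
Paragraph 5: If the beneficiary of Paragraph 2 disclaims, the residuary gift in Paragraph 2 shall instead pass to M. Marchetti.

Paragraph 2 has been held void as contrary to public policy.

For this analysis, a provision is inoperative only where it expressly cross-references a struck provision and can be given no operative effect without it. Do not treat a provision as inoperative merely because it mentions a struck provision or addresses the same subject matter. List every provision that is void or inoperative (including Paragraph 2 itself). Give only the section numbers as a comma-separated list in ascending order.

Paragraph 2 is struck. Paragraph 5 operates only by reference to Paragraph 2, so it falls with Paragraph 2. Paragraph 4 makes Paragraph 3 an essential term, but Paragraph 3 is unaffected, so the severability proviso in Paragraph 4 preserves the remaining provisions. Paragraph 1, Paragraph 3, and Paragraph 4 remain in effect.

2, 5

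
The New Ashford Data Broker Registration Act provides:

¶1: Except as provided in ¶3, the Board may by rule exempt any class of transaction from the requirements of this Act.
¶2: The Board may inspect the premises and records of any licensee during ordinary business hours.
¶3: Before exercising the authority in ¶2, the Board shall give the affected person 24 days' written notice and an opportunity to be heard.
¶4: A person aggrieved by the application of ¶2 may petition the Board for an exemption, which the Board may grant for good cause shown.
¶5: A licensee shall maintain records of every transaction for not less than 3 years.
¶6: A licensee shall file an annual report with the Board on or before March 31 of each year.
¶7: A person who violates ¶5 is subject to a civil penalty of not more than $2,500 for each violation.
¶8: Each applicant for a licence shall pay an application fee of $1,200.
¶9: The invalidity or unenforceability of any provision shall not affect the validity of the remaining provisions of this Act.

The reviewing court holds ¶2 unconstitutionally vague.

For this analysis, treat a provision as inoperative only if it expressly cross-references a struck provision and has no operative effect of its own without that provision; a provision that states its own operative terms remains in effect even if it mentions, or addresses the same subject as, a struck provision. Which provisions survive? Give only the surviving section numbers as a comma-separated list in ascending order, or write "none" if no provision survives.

1, 5, 6, 7, 8, 9

¶2 is struck. ¶3 merely fixes the notice-and-hearing requirement for ¶2; with ¶2 gone it has nothing to operate on and falls away. ¶4 merely fixes the exemption procedure for ¶2; with ¶2 gone it has nothing to operate on and falls away. Although ¶1 refers to ¶3, its operative terms do not depend on ¶3, so it remains in effect. Under the severability clause in ¶9, the remaining provisions continue in force. ¶1, ¶5, ¶6, ¶7, ¶8, and ¶9 remain in effect.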